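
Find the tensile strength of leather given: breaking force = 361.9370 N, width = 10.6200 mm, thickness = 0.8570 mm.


Formula: TS = force / (width * thickness)
Substituting: TS = 361.9370 / (10.6200 * 0.8570)
Result: 39.7674 N/mm^2


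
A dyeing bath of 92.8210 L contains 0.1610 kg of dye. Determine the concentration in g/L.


Formula: Conc = dye_mass(kg) / volume(L) * 1000
Substituting: Conc = 0.1610 / 92.8210 * 1000
Result: 1.7345 g/L


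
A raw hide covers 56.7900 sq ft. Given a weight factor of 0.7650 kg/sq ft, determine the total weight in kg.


Formula: Weight = area * weight_per_sqft
Substituting: Weight = 56.7900 * 0.7650
Result: 43.4444 kg


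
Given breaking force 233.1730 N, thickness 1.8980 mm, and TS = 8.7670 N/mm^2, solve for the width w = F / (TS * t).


Formula: w = F / (TS * t)
Substituting: w = 233.1730 / (8.7670 * 1.8980)
Result: 14.0130 mm


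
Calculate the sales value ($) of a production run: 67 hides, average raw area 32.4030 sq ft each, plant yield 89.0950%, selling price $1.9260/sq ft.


Raw_total = N * avg_area = 67 * 32.4030 = 2171.0010 sq ft
Finished = Raw_total * yield / 100 = 2171.0010 * 89.0950 / 100 = 1934.2533 sq ft
Value = Finished * price = 1934.2533 * 1.9260 = 3725.3719 $


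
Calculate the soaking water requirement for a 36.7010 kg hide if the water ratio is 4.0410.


Formula: Water = hide_weight * ratio
Substituting: Water = 36.7010 * 4.0410
Result: 148.3087 kg


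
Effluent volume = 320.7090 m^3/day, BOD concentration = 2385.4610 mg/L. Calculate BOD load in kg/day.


Formula: BOD_load = volume * conc / 1000
Substituting: BOD_load = 320.7090 * 2385.4610 / 1000
Result: 765.0388 kg/day


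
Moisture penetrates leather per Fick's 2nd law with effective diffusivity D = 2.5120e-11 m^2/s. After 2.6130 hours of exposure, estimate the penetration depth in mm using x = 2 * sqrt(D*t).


t = 2.6130 hr * 3600 = 9406.8000 s
D * t = 2.5120e-11 * 9406.8000 = 2.3630e-07
x = 2 * sqrt(D*t) = 2 * sqrt(2.3630e-07) = 9.7221e-04 m = 0.9722 mm


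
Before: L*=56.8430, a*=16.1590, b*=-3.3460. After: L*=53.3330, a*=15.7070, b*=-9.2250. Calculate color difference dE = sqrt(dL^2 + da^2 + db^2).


dL = -3.5100, da = -0.4520, db = -5.8790
dE = sqrt((-3.5100)^2 + (-0.4520)^2 + (-5.8790)^2) = 6.8620


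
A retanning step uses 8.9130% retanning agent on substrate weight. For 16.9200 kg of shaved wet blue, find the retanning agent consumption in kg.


Formula: Retan = substrate * pct / 100
Substituting: Retan = 16.9200 * 8.9130 / 100
Result: 1.5081 kg


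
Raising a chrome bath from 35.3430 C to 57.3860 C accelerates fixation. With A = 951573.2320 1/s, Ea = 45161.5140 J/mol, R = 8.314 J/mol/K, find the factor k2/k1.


T1 = 35.3430 + 273.15 = 308.4930 K; T2 = 57.3860 + 273.15 = 330.5360 K
k1 = A * exp(-Ea/(R*T1)) = 951573.2320 * exp(-45161.5140/(8.314*308.4930)) = 0.0214452 1/s
k2 = A * exp(-Ea/(R*T2)) = 951573.2320 * exp(-45161.5140/(8.314*330.5360)) = 0.0693914 1/s
k2/k1 = 0.0693914 / 0.0214452 = 3.2358


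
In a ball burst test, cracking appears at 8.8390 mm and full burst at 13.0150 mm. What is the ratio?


Formula: Ratio = crack / burst
Substituting: Ratio = 8.8390 / 13.0150
Result: 0.6791


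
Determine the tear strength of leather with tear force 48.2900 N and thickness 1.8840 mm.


Formula: Tear strength = force / thickness
Substituting: Tear strength = 48.2900 / 1.8840
Result: 25.6316 N/mm


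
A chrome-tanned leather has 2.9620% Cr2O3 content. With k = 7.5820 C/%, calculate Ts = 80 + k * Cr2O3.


Formula: Ts = 80 + k * Cr2O3
Substituting: Ts = 80 + 7.5820 * 2.9620
Result: 102.4579 C


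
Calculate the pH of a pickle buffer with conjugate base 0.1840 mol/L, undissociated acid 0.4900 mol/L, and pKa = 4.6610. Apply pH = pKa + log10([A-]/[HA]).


ratio = [A-] / [HA] = 0.1840 / 0.4900 = 0.3755
log10(ratio) = -0.4254
pH = pKa + log10(ratio) = 4.6610 - 0.4254 = 4.2356


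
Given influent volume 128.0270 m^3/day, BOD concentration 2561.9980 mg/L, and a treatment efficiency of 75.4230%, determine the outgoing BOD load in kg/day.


Load_in = volume * conc / 1000 = 128.0270 * 2561.9980 / 1000 = 328.0049 kg/day
Removed = Load_in * eff / 100 = 328.0049 * 75.4230 / 100 = 247.3911 kg/day
Load_out = Load_in - Removed = 328.0049 - 247.3911 = 80.6138 kg/day


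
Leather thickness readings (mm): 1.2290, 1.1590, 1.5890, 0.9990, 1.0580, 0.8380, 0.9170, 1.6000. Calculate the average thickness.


Formula: Average = sum / n
Substituting: Average = 9.3890 / 8
Result: 1.1736 mm


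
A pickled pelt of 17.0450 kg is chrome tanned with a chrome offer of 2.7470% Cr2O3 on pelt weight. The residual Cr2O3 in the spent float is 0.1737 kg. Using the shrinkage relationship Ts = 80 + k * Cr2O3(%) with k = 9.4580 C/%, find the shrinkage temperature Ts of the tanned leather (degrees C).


Offered = pelt * offer_pct / 100 = 17.0450 * 2.7470 / 100 = 0.4682 kg
Uptake = offered - residual = 0.4682 - 0.1737 = 0.2945 kg
Cr2O3% on pelt = uptake / pelt * 100 = 0.2945 / 17.0450 * 100 = 1.7279 %
Ts = 80 + k * Cr2O3% = 80 + 9.4580 * 1.7279 = 96.3428 C


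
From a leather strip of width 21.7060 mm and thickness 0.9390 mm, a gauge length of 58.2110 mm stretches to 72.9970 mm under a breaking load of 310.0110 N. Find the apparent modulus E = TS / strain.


TS = F / (w * t) = 310.0110 / (21.7060 * 0.9390) = 15.2101 N/mm^2
strain = (Lf - L0) / L0 = (72.9970 - 58.2110) / 58.2110 = 0.2540
E = TS / strain = 15.2101 / 0.2540 = 59.8806 N/mm^2


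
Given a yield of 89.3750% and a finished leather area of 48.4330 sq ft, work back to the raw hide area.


Formula: raw = finished * 100 / yield
Substituting: raw = 48.4330 * 100 / 89.3750
Result: 54.1908 sq ft


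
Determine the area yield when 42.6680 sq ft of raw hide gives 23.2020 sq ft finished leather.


Formula: Yield = finished / raw * 100
Substituting: Yield = 23.2020 / 42.6680 * 100
Result: 54.3780 %


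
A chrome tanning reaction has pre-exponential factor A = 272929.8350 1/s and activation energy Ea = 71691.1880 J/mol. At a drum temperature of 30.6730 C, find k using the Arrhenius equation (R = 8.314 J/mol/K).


T_K = T_C + 273.15 = 30.6730 + 273.15 = 303.8230 K
exponent = -Ea / (R * T_K) = -71691.1880 / (8.314 * 303.8230) = -28.3815
k = A * exp(exponent) = 272929.8350 * exp(-28.3815) = 1.2886e-07 1/s


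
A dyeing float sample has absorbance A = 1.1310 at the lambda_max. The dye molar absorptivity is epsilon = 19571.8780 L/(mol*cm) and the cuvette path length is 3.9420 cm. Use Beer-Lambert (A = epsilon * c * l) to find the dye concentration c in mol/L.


Formula: c = A / (epsilon * l)
Substituting: c = 1.1310 / (19571.8780 * 3.9420)
Result: 1.4659e-05 mol/L


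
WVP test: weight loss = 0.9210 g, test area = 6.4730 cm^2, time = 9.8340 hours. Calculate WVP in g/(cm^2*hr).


Formula: WVP = loss / (area * time)
Substituting: WVP = 0.9210 / (6.4730 * 9.8340)
Result: 0.0144685 g/(cm^2*hr)


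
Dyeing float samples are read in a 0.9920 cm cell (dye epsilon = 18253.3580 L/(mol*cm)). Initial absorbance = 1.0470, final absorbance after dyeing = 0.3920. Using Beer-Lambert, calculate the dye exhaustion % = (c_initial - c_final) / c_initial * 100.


c_initial = A_i / (epsilon * l) = 1.0470 / (18253.3580 * 0.9920) = 5.7822e-05 mol/L
c_final = A_f / (epsilon * l) = 0.3920 / (18253.3580 * 0.9920) = 2.1649e-05 mol/L
Exhaustion = (c_initial - c_final) / c_initial * 100 = (5.7822e-05 - 2.1649e-05) / 5.7822e-05 * 100 = 62.5597 %


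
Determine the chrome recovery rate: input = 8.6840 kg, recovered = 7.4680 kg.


Formula: Recovery = recovered / input * 100
Substituting: Recovery = 7.4680 / 8.6840 * 100
Result: 85.9972 %


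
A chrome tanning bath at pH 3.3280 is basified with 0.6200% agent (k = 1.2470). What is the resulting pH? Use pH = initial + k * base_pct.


Formula: pH_final = pH_initial + k * base_pct
Substituting: pH_final = 3.3280 + 1.2470 * 0.6200
Result: 4.1011


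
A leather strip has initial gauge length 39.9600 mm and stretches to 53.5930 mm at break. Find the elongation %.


Formula: Elongation = (Lf - L0) / L0 * 100
Substituting: Elongation = (53.5930 - 39.9600) / 39.9600 * 100
Result: 34.1166 %


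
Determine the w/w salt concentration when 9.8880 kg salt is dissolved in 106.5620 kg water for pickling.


Formula: Conc = salt / (water + salt) * 100
Substituting: Conc = 9.8880 / (106.5620 + 9.8880) * 100
Result: 8.4912 %


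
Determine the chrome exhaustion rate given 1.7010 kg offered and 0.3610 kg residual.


Formula: Uptake = (offered - residual) / offered * 100
Substituting: Uptake = (1.7010 - 0.3610) / 1.7010 * 100
Result: 78.7772 %


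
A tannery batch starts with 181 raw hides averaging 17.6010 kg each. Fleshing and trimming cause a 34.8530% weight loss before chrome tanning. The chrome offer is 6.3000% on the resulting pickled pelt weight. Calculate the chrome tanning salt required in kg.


Total_raw = N * avg_wt = 181 * 17.6010 = 3185.7810 kg
Substrate = Total_raw * (1 - loss/100) = 3185.7810 * (1 - 34.8530/100) = 2075.4407 kg
Chrome = Substrate * pct / 100 = 2075.4407 * 6.3000 / 100 = 130.7528 kg


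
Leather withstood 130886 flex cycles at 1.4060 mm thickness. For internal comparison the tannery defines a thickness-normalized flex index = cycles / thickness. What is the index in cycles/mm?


Formula: Index = cycles / thickness
Substituting: Index = 130886 / 1.4060
Result: 93091.0384 cycles/mm


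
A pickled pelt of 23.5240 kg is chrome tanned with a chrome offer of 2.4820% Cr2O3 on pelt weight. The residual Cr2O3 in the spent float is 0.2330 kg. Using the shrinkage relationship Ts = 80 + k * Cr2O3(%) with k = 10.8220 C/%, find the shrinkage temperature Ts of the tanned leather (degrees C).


Offered = pelt * offer_pct / 100 = 23.5240 * 2.4820 / 100 = 0.5839 kg
Uptake = offered - residual = 0.5839 - 0.2330 = 0.3509 kg
Cr2O3% on pelt = uptake / pelt * 100 = 0.3509 / 23.5240 * 100 = 1.4915 %
Ts = 80 + k * Cr2O3% = 80 + 10.8220 * 1.4915 = 96.1413 C


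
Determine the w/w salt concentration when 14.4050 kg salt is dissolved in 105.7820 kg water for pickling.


Formula: Conc = salt / (water + salt) * 100
Substituting: Conc = 14.4050 / (105.7820 + 14.4050) * 100
Result: 11.9855 %


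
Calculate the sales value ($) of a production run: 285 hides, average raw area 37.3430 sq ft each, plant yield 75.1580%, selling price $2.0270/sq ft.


Raw_total = N * avg_area = 285 * 37.3430 = 10642.7550 sq ft
Finished = Raw_total * yield / 100 = 10642.7550 * 75.1580 / 100 = 7998.8818 sq ft
Value = Finished * price = 7998.8818 * 2.0270 = 16213.7334 $


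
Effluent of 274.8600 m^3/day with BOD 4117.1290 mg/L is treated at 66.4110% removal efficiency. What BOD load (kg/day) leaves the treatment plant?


Load_in = volume * conc / 1000 = 274.8600 * 4117.1290 / 1000 = 1131.6341 kg/day
Removed = Load_in * eff / 100 = 1131.6341 * 66.4110 / 100 = 751.5295 kg/day
Load_out = Load_in - Removed = 1131.6341 - 751.5295 = 380.1046 kg/day


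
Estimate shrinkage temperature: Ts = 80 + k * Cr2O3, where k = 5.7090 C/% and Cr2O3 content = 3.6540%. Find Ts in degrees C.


Formula: Ts = 80 + k * Cr2O3
Substituting: Ts = 80 + 5.7090 * 3.6540
Result: 100.8607 C


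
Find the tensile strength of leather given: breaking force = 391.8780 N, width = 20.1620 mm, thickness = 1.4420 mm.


Formula: TS = force / (width * thickness)
Substituting: TS = 391.8780 / (20.1620 * 1.4420)
Result: 13.4788 N/mm^2


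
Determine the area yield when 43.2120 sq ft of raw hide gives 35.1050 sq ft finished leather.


Formula: Yield = finished / raw * 100
Substituting: Yield = 35.1050 / 43.2120 * 100
Result: 81.2390 %


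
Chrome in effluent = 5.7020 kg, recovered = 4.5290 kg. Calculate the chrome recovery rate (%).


Formula: Recovery = recovered / input * 100
Substituting: Recovery = 4.5290 / 5.7020 * 100
Result: 79.4283 %


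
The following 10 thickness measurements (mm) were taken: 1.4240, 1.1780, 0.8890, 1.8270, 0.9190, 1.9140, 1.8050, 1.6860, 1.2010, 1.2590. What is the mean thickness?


Formula: Average = sum / n
Substituting: Average = 14.1020 / 10
Result: 1.4102 mm


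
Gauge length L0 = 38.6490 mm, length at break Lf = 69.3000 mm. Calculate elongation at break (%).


Formula: Elongation = (Lf - L0) / L0 * 100
Substituting: Elongation = (69.3000 - 38.6490) / 38.6490 * 100
Result: 79.3061 %


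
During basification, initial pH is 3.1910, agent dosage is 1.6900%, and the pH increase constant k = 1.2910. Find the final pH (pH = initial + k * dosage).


Formula: pH_final = pH_initial + k * base_pct
Substituting: pH_final = 3.1910 + 1.2910 * 1.6900
Result: 5.3728


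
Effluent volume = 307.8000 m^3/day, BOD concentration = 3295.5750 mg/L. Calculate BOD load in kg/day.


Formula: BOD_load = volume * conc / 1000
Substituting: BOD_load = 307.8000 * 3295.5750 / 1000
Result: 1014.3780 kg/day


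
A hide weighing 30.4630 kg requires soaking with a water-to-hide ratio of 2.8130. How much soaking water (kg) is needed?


Formula: Water = hide_weight * ratio
Substituting: Water = 30.4630 * 2.8130
Result: 85.6924 kg


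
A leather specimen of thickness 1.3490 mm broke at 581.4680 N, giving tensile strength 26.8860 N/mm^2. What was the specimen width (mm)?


Formula: w = F / (TS * t)
Substituting: w = 581.4680 / (26.8860 * 1.3490)
Result: 16.0320 mm


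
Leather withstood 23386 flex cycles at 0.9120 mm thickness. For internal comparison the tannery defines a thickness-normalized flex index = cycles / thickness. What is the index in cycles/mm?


Formula: Index = cycles / thickness
Substituting: Index = 23386 / 0.9120
Result: 25642.5439 cycles/mm


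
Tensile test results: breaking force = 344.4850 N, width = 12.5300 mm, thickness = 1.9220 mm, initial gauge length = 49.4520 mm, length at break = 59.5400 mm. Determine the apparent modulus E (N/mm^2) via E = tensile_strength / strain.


TS = F / (w * t) = 344.4850 / (12.5300 * 1.9220) = 14.3043 N/mm^2
strain = (Lf - L0) / L0 = (59.5400 - 49.4520) / 49.4520 = 0.2040
E = TS / strain = 14.3043 / 0.2040 = 70.1204 N/mm^2


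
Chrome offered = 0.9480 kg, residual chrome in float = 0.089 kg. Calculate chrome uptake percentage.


Formula: Uptake = (offered - residual) / offered * 100
Substituting: Uptake = (0.9480 - 0.089) / 0.9480 * 100
Result: 90.6118 %


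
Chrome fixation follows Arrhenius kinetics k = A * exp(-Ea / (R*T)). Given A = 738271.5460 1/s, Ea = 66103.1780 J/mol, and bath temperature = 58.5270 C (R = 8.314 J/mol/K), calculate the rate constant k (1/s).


T_K = T_C + 273.15 = 58.5270 + 273.15 = 331.6770 K
exponent = -Ea / (R * T_K) = -66103.1780 / (8.314 * 331.6770) = -23.9716
k = A * exp(exponent) = 738271.5460 * exp(-23.9716) = 2.8674e-05 1/s


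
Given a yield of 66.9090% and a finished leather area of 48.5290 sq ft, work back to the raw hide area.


Formula: raw = finished * 100 / yield
Substituting: raw = 48.5290 * 100 / 66.9090
Result: 72.5299 sq ft


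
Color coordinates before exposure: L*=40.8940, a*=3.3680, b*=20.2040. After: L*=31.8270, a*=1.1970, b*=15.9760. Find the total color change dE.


dL = -9.0670, da = -2.1710, db = -4.2280
dE = sqrt((-9.0670)^2 + (-2.1710)^2 + (-4.2280)^2) = 10.2372


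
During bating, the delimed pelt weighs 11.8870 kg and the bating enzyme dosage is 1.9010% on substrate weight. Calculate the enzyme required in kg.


Formula: Enzyme = substrate * pct / 100
Substituting: Enzyme = 11.8870 * 1.9010 / 100
Result: 0.2260 kg


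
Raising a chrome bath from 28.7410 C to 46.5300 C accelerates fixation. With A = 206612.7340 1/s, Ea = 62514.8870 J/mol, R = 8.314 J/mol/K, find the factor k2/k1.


T1 = 28.7410 + 273.15 = 301.8910 K; T2 = 46.5300 + 273.15 = 319.6800 K
k1 = A * exp(-Ea/(R*T1)) = 206612.7340 * exp(-62514.8870/(8.314*301.8910)) = 3.1488e-06 1/s
k2 = A * exp(-Ea/(R*T2)) = 206612.7340 * exp(-62514.8870/(8.314*319.6800)) = 1.2591e-05 1/s
k2/k1 = 1.2591e-05 / 3.1488e-06 = 3.9988


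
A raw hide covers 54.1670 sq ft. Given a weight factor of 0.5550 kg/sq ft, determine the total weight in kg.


Formula: Weight = area * weight_per_sqft
Substituting: Weight = 54.1670 * 0.5550
Result: 30.0627 kg


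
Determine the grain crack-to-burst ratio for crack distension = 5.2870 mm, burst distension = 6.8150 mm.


Formula: Ratio = crack / burst
Substituting: Ratio = 5.2870 / 6.8150
Result: 0.7758


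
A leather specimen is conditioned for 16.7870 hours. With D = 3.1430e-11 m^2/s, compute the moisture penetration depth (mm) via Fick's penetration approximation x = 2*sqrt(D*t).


t = 16.7870 hr * 3600 = 60433.2000 s
D * t = 3.1430e-11 * 60433.2000 = 1.8994e-06
x = 2 * sqrt(D*t) = 2 * sqrt(1.8994e-06) = 0.00275639 m = 2.7564 mm


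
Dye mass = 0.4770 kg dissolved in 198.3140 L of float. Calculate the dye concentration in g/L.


Formula: Conc = dye_mass(kg) / volume(L) * 1000
Substituting: Conc = 0.4770 / 198.3140 * 1000
Result: 2.4053 g/L


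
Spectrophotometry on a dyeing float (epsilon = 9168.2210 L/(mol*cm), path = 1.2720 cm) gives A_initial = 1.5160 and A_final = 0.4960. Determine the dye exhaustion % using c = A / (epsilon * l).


c_initial = A_i / (epsilon * l) = 1.5160 / (9168.2210 * 1.2720) = 1.3000e-04 mol/L
c_final = A_f / (epsilon * l) = 0.4960 / (9168.2210 * 1.2720) = 4.2531e-05 mol/L
Exhaustion = (c_initial - c_final) / c_initial * 100 = (1.3000e-04 - 4.2531e-05) / 1.3000e-04 * 100 = 67.2823 %


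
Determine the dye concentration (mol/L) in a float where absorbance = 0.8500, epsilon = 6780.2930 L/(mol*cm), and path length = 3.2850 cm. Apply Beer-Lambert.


Formula: c = A / (epsilon * l)
Substituting: c = 0.8500 / (6780.2930 * 3.2850)
Result: 3.8162e-05 mol/L


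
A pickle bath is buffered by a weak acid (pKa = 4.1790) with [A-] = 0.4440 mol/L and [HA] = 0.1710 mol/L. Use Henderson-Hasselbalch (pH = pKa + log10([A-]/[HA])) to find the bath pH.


ratio = [A-] / [HA] = 0.4440 / 0.1710 = 2.5965
log10(ratio) = 0.4144
pH = pKa + log10(ratio) = 4.1790 + 0.4144 = 4.5934


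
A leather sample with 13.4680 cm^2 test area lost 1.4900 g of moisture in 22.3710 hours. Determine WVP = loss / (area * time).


Formula: WVP = loss / (area * time)
Substituting: WVP = 1.4900 / (13.4680 * 22.3710)
Result: 0.00494536 g/(cm^2*hr)


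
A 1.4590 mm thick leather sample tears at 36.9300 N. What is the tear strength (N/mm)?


Formula: Tear strength = force / thickness
Substituting: Tear strength = 36.9300 / 1.4590
Result: 25.3119 N/mm


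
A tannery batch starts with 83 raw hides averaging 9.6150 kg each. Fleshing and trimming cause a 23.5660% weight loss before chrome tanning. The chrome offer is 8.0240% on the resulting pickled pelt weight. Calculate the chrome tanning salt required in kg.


Total_raw = N * avg_wt = 83 * 9.6150 = 798.0450 kg
Substrate = Total_raw * (1 - loss/100) = 798.0450 * (1 - 23.5660/100) = 609.9777 kg
Chrome = Substrate * pct / 100 = 609.9777 * 8.0240 / 100 = 48.9446 kg


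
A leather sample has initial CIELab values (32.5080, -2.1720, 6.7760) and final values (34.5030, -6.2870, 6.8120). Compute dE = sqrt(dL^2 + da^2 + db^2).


dL = 1.9950, da = -4.1150, db = 0.036
dE = sqrt(1.9950^2 + (-4.1150)^2 + 0.036^2) = 4.5732


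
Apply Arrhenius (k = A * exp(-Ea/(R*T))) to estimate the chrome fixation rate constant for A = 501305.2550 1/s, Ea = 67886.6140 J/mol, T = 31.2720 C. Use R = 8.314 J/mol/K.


T_K = T_C + 273.15 = 31.2720 + 273.15 = 304.4220 K
exponent = -Ea / (R * T_K) = -67886.6140 / (8.314 * 304.4220) = -26.8224
k = A * exp(exponent) = 501305.2550 * exp(-26.8224) = 1.1253e-06 1/s


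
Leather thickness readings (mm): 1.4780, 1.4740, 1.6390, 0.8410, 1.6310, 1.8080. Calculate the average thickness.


Formula: Average = sum / n
Substituting: Average = 8.8710 / 6
Result: 1.4785 mm


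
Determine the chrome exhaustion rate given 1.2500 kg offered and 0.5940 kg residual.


Formula: Uptake = (offered - residual) / offered * 100
Substituting: Uptake = (1.2500 - 0.5940) / 1.2500 * 100
Result: 52.4800 %


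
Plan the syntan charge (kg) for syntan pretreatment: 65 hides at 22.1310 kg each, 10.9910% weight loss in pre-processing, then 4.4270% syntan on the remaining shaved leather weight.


Total_raw = N * avg_wt = 65 * 22.1310 = 1438.5150 kg
Substrate = Total_raw * (1 - loss/100) = 1438.5150 * (1 - 10.9910/100) = 1280.4078 kg
Syntan = Substrate * pct / 100 = 1280.4078 * 4.4270 / 100 = 56.6837 kg


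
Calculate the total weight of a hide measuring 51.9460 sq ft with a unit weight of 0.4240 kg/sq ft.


Formula: Weight = area * weight_per_sqft
Substituting: Weight = 51.9460 * 0.4240
Result: 22.0251 kg


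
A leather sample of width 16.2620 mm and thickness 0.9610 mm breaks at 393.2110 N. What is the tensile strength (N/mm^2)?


Formula: TS = force / (width * thickness)
Substituting: TS = 393.2110 / (16.2620 * 0.9610)
Result: 25.1610 N/mm^2


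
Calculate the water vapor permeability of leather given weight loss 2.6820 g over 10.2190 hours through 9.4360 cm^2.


Formula: WVP = loss / (area * time)
Substituting: WVP = 2.6820 / (9.4360 * 10.2190)
Result: 0.0278139 g/(cm^2*hr)


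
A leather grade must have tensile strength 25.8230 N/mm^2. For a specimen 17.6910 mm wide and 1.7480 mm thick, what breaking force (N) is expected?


Formula: F = TS * w * t
Substituting: F = 25.8230 * 17.6910 * 1.7480
Result: 798.5470 N


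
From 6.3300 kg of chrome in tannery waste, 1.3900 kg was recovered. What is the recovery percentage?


Formula: Recovery = recovered / input * 100
Substituting: Recovery = 1.3900 / 6.3300 * 100
Result: 21.9589 %


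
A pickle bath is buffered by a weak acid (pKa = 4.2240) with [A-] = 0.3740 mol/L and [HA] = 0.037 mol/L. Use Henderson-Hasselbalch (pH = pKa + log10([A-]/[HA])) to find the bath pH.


ratio = [A-] / [HA] = 0.3740 / 0.037 = 10.1081
log10(ratio) = 1.0047
pH = pKa + log10(ratio) = 4.2240 + 1.0047 = 5.2287


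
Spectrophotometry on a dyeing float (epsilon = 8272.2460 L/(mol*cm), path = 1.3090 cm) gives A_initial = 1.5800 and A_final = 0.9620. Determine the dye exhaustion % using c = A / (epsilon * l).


c_initial = A_i / (epsilon * l) = 1.5800 / (8272.2460 * 1.3090) = 1.4591e-04 mol/L
c_final = A_f / (epsilon * l) = 0.9620 / (8272.2460 * 1.3090) = 8.8841e-05 mol/L
Exhaustion = (c_initial - c_final) / c_initial * 100 = (1.4591e-04 - 8.8841e-05) / 1.4591e-04 * 100 = 39.1139 %


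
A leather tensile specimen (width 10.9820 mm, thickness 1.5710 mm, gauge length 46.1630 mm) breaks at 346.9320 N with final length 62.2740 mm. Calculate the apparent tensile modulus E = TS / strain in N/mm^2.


TS = F / (w * t) = 346.9320 / (10.9820 * 1.5710) = 20.1088 N/mm^2
strain = (Lf - L0) / L0 = (62.2740 - 46.1630) / 46.1630 = 0.3490
E = TS / strain = 20.1088 / 0.3490 = 57.6180 N/mm^2


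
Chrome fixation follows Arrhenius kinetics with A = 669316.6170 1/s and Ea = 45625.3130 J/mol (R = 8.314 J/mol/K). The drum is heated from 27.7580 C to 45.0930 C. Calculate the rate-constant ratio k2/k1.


T1 = 27.7580 + 273.15 = 300.9080 K; T2 = 45.0930 + 273.15 = 318.2430 K
k1 = A * exp(-Ea/(R*T1)) = 669316.6170 * exp(-45625.3130/(8.314*300.9080)) = 0.00803978 1/s
k2 = A * exp(-Ea/(R*T2)) = 669316.6170 * exp(-45625.3130/(8.314*318.2430)) = 0.0217108 1/s
k2/k1 = 0.0217108 / 0.00803978 = 2.7004


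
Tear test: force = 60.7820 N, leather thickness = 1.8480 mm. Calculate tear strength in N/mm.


Formula: Tear strength = force / thickness
Substituting: Tear strength = 60.7820 / 1.8480
Result: 32.8907 N/mm


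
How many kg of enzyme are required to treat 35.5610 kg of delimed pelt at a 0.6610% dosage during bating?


Formula: Enzyme = substrate * pct / 100
Substituting: Enzyme = 35.5610 * 0.6610 / 100
Result: 0.2351 kg


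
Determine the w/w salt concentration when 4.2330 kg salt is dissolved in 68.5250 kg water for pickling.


Formula: Conc = salt / (water + salt) * 100
Substituting: Conc = 4.2330 / (68.5250 + 4.2330) * 100
Result: 5.8179 %


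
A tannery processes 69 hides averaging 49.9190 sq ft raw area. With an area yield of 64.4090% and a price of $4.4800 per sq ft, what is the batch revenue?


Raw_total = N * avg_area = 69 * 49.9190 = 3444.4110 sq ft
Finished = Raw_total * yield / 100 = 3444.4110 * 64.4090 / 100 = 2218.5107 sq ft
Value = Finished * price = 2218.5107 * 4.4800 = 9938.9279 $


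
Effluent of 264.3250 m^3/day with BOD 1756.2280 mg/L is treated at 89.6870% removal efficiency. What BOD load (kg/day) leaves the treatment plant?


Load_in = volume * conc / 1000 = 264.3250 * 1756.2280 / 1000 = 464.2150 kg/day
Removed = Load_in * eff / 100 = 464.2150 * 89.6870 / 100 = 416.3405 kg/day
Load_out = Load_in - Removed = 464.2150 - 416.3405 = 47.8745 kg/day


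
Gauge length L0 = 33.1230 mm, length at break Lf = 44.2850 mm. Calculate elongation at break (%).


Formula: Elongation = (Lf - L0) / L0 * 100
Substituting: Elongation = (44.2850 - 33.1230) / 33.1230 * 100
Result: 33.6986 %


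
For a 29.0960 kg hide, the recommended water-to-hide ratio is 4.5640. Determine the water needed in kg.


Formula: Water = hide_weight * ratio
Substituting: Water = 29.0960 * 4.5640
Result: 132.7941 kg


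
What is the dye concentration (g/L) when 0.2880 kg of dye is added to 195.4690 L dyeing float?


Formula: Conc = dye_mass(kg) / volume(L) * 1000
Substituting: Conc = 0.2880 / 195.4690 * 1000
Result: 1.4734 g/L


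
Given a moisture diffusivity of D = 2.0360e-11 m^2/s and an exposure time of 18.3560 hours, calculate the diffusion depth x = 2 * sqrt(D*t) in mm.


t = 18.3560 hr * 3600 = 66081.6000 s
D * t = 2.0360e-11 * 66081.6000 = 1.3454e-06
x = 2 * sqrt(D*t) = 2 * sqrt(1.3454e-06) = 0.00231985 m = 2.3198 mm


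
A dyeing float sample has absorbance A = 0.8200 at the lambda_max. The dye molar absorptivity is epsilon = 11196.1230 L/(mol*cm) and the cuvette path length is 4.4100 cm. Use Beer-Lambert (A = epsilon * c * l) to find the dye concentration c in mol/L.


Formula: c = A / (epsilon * l)
Substituting: c = 0.8200 / (11196.1230 * 4.4100)
Result: 1.6608e-05 mol/L


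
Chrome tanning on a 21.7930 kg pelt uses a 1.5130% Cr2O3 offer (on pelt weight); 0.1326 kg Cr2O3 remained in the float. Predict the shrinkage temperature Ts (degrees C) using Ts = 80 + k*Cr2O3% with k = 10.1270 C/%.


Offered = pelt * offer_pct / 100 = 21.7930 * 1.5130 / 100 = 0.3297 kg
Uptake = offered - residual = 0.3297 - 0.1326 = 0.1971 kg
Cr2O3% on pelt = uptake / pelt * 100 = 0.1971 / 21.7930 * 100 = 0.9045 %
Ts = 80 + k * Cr2O3% = 80 + 10.1270 * 0.9045 = 89.1604 C


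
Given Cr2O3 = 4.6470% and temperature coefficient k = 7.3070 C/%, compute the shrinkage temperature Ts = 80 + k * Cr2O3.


Formula: Ts = 80 + k * Cr2O3
Substituting: Ts = 80 + 7.3070 * 4.6470
Result: 113.9556 C


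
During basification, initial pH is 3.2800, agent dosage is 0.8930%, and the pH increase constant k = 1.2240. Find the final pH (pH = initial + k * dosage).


Formula: pH_final = pH_initial + k * base_pct
Substituting: pH_final = 3.2800 + 1.2240 * 0.8930
Result: 4.3730


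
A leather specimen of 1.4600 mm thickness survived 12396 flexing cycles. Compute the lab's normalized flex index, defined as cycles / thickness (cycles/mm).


Formula: Index = cycles / thickness
Substituting: Index = 12396 / 1.4600
Result: 8490.4110 cycles/mm


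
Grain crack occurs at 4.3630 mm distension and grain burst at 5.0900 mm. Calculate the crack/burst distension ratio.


Formula: Ratio = crack / burst
Substituting: Ratio = 4.3630 / 5.0900
Result: 0.8572


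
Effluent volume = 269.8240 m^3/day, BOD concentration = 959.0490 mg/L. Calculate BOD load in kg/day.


Formula: BOD_load = volume * conc / 1000
Substituting: BOD_load = 269.8240 * 959.0490 / 1000
Result: 258.7744 kg/day


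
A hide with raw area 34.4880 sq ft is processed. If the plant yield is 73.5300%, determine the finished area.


Formula: finished = raw * yield / 100
Substituting: finished = 34.4880 * 73.5300 / 100
Result: 25.3590 sq ft


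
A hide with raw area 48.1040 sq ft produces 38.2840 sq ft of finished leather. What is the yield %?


Formula: Yield = finished / raw * 100
Substituting: Yield = 38.2840 / 48.1040 * 100
Result: 79.5859 %


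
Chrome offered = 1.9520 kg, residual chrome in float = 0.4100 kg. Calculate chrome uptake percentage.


Formula: Uptake = (offered - residual) / offered * 100
Substituting: Uptake = (1.9520 - 0.4100) / 1.9520 * 100
Result: 78.9959 %


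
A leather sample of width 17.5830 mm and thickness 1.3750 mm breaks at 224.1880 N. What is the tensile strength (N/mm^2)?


Formula: TS = force / (width * thickness)
Substituting: TS = 224.1880 / (17.5830 * 1.3750)
Result: 9.2729 N/mm^2


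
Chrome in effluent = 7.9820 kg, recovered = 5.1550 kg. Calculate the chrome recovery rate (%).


Formula: Recovery = recovered / input * 100
Substituting: Recovery = 5.1550 / 7.9820 * 100
Result: 64.5828 %


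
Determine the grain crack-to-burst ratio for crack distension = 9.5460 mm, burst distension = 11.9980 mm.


Formula: Ratio = crack / burst
Substituting: Ratio = 9.5460 / 11.9980
Result: 0.7956


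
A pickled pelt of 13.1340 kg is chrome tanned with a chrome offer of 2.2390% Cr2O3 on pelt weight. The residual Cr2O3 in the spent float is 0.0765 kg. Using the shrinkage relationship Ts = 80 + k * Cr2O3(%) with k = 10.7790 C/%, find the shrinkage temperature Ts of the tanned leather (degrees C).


Offered = pelt * offer_pct / 100 = 13.1340 * 2.2390 / 100 = 0.2941 kg
Uptake = offered - residual = 0.2941 - 0.0765 = 0.2176 kg
Cr2O3% on pelt = uptake / pelt * 100 = 0.2176 / 13.1340 * 100 = 1.6565 %
Ts = 80 + k * Cr2O3% = 80 + 10.7790 * 1.6565 = 97.8559 C


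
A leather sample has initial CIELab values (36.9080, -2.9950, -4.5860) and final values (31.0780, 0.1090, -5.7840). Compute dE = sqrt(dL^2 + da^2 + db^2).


dL = -5.8300, da = 3.1040, db = -1.1980
dE = sqrt((-5.8300)^2 + 3.1040^2 + (-1.1980)^2) = 6.7126


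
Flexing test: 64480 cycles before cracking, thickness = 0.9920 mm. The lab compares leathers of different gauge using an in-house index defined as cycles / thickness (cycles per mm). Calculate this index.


Formula: Index = cycles / thickness
Substituting: Index = 64480 / 0.9920
Result: 65000.0000 cycles/mm


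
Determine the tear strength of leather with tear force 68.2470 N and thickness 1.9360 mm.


Formula: Tear strength = force / thickness
Substituting: Tear strength = 68.2470 / 1.9360
Result: 35.2515 N/mm


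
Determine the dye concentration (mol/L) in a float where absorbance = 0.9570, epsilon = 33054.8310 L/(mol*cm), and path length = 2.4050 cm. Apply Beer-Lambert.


Formula: c = A / (epsilon * l)
Substituting: c = 0.9570 / (33054.8310 * 2.4050)
Result: 1.2038e-05 mol/L


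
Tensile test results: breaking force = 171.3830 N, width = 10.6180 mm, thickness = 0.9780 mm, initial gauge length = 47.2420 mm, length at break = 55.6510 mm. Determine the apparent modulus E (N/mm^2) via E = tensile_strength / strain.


TS = F / (w * t) = 171.3830 / (10.6180 * 0.9780) = 16.5039 N/mm^2
strain = (Lf - L0) / L0 = (55.6510 - 47.2420) / 47.2420 = 0.1780
E = TS / strain = 16.5039 / 0.1780 = 92.7193 N/mm^2


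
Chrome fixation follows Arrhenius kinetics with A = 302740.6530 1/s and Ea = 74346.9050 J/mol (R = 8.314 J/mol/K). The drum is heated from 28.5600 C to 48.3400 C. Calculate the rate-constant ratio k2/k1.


T1 = 28.5600 + 273.15 = 301.7100 K; T2 = 48.3400 + 273.15 = 321.4900 K
k1 = A * exp(-Ea/(R*T1)) = 302740.6530 * exp(-74346.9050/(8.314*301.7100)) = 4.0647e-08 1/s
k2 = A * exp(-Ea/(R*T2)) = 302740.6530 * exp(-74346.9050/(8.314*321.4900)) = 2.5176e-07 1/s
k2/k1 = 2.5176e-07 / 4.0647e-08 = 6.1939


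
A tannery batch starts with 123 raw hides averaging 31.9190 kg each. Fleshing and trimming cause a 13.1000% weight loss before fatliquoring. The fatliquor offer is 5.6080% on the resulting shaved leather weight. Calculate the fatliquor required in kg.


Total_raw = N * avg_wt = 123 * 31.9190 = 3926.0370 kg
Substrate = Total_raw * (1 - loss/100) = 3926.0370 * (1 - 13.1000/100) = 3411.7262 kg
Fat = Substrate * pct / 100 = 3411.7262 * 5.6080 / 100 = 191.3296 kg


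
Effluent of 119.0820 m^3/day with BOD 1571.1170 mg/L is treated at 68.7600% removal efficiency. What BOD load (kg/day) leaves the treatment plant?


Load_in = volume * conc / 1000 = 119.0820 * 1571.1170 / 1000 = 187.0918 kg/day
Removed = Load_in * eff / 100 = 187.0918 * 68.7600 / 100 = 128.6443 kg/day
Load_out = Load_in - Removed = 187.0918 - 128.6443 = 58.4475 kg/day


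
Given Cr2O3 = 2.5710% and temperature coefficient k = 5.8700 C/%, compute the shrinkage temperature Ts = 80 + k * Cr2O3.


Formula: Ts = 80 + k * Cr2O3
Substituting: Ts = 80 + 5.8700 * 2.5710
Result: 95.0918 C


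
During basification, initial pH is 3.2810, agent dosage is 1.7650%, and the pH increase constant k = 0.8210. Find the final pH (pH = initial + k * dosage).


Formula: pH_final = pH_initial + k * base_pct
Substituting: pH_final = 3.2810 + 0.8210 * 1.7650
Result: 4.7301


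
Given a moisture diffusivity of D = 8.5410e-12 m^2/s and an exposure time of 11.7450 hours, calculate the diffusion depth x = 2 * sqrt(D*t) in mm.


t = 11.7450 hr * 3600 = 42282.0000 s
D * t = 8.5410e-12 * 42282.0000 = 3.6113e-07
x = 2 * sqrt(D*t) = 2 * sqrt(3.6113e-07) = 0.00120188 m = 1.2019 mm


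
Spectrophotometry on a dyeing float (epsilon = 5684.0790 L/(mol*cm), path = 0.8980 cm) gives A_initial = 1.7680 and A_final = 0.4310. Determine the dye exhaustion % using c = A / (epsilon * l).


c_initial = A_i / (epsilon * l) = 1.7680 / (5684.0790 * 0.8980) = 3.4637e-04 mol/L
c_final = A_f / (epsilon * l) = 0.4310 / (5684.0790 * 0.8980) = 8.4439e-05 mol/L
Exhaustion = (c_initial - c_final) / c_initial * 100 = (3.4637e-04 - 8.4439e-05) / 3.4637e-04 * 100 = 75.6222 %


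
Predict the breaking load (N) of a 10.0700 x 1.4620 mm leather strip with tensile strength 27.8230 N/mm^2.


Formula: F = TS * w * t
Substituting: F = 27.8230 * 10.0700 * 1.4620
Result: 409.6197 N


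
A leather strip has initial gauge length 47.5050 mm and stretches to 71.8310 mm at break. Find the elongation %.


Formula: Elongation = (Lf - L0) / L0 * 100
Substituting: Elongation = (71.8310 - 47.5050) / 47.5050 * 100
Result: 51.2072 %


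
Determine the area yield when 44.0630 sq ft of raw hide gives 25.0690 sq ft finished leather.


Formula: Yield = finished / raw * 100
Substituting: Yield = 25.0690 / 44.0630 * 100
Result: 56.8935 %


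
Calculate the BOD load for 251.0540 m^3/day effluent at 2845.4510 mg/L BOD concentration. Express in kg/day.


Formula: BOD_load = volume * conc / 1000
Substituting: BOD_load = 251.0540 * 2845.4510 / 1000
Result: 714.3619 kg/day


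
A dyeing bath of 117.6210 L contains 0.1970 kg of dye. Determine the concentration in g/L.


Formula: Conc = dye_mass(kg) / volume(L) * 1000
Substituting: Conc = 0.1970 / 117.6210 * 1000
Result: 1.6749 g/L


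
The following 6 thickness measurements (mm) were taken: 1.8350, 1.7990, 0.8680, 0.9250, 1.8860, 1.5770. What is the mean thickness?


Formula: Average = sum / n
Substituting: Average = 8.8900 / 6
Result: 1.4817 mm


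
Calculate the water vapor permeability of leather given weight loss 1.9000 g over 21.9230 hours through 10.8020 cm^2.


Formula: WVP = loss / (area * time)
Substituting: WVP = 1.9000 / (10.8020 * 21.9230)
Result: 0.00802323 g/(cm^2*hr)


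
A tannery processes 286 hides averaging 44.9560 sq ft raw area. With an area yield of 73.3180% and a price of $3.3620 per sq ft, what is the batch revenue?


Raw_total = N * avg_area = 286 * 44.9560 = 12857.4160 sq ft
Finished = Raw_total * yield / 100 = 12857.4160 * 73.3180 / 100 = 9426.8003 sq ft
Value = Finished * price = 9426.8003 * 3.3620 = 31692.9025 $


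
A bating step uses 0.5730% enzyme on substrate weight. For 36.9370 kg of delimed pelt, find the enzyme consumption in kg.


Formula: Enzyme = substrate * pct / 100
Substituting: Enzyme = 36.9370 * 0.5730 / 100
Result: 0.2116 kg


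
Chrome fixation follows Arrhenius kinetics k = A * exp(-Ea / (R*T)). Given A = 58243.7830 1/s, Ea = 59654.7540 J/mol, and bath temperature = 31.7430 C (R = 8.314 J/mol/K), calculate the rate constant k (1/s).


T_K = T_C + 273.15 = 31.7430 + 273.15 = 304.8930 K
exponent = -Ea / (R * T_K) = -59654.7540 / (8.314 * 304.8930) = -23.5336
k = A * exp(exponent) = 58243.7830 * exp(-23.5336) = 3.5055e-06 1/s


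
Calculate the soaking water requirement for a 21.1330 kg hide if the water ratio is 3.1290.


Formula: Water = hide_weight * ratio
Substituting: Water = 21.1330 * 3.1290
Result: 66.1252 kg


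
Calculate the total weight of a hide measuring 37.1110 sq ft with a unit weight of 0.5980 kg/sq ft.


Formula: Weight = area * weight_per_sqft
Substituting: Weight = 37.1110 * 0.5980
Result: 22.1924 kg


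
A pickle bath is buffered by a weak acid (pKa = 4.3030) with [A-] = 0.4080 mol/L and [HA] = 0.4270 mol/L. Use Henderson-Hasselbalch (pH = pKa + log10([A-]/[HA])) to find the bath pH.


ratio = [A-] / [HA] = 0.4080 / 0.4270 = 0.9555
log10(ratio) = -0.0197677
pH = pKa + log10(ratio) = 4.3030 - 0.0197677 = 4.2832


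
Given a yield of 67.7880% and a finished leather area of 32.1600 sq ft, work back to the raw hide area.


Formula: raw = finished * 100 / yield
Substituting: raw = 32.1600 * 100 / 67.7880
Result: 47.4420 sq ft


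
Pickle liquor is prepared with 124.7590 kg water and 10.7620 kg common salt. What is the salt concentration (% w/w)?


Formula: Conc = salt / (water + salt) * 100
Substituting: Conc = 10.7620 / (124.7590 + 10.7620) * 100
Result: 7.9412 %


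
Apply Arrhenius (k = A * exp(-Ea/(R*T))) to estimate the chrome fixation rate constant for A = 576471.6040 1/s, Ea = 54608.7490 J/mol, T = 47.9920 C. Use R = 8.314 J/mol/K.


T_K = T_C + 273.15 = 47.9920 + 273.15 = 321.1420 K
exponent = -Ea / (R * T_K) = -54608.7490 / (8.314 * 321.1420) = -20.4529
k = A * exp(exponent) = 576471.6040 * exp(-20.4529) = 7.5543e-04 1/s


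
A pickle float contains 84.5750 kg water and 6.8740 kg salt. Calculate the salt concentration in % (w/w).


Formula: Conc = salt / (water + salt) * 100
Substituting: Conc = 6.8740 / (84.5750 + 6.8740) * 100
Result: 7.5168 %


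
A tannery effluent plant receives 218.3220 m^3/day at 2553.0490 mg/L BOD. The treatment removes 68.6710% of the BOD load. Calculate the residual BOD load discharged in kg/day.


Load_in = volume * conc / 1000 = 218.3220 * 2553.0490 / 1000 = 557.3868 kg/day
Removed = Load_in * eff / 100 = 557.3868 * 68.6710 / 100 = 382.7631 kg/day
Load_out = Load_in - Removed = 557.3868 - 382.7631 = 174.6237 kg/day


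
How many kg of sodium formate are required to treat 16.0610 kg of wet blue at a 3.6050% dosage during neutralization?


Formula: Neutralizer = substrate * pct / 100
Substituting: Neutralizer = 16.0610 * 3.6050 / 100
Result: 0.5790 kg


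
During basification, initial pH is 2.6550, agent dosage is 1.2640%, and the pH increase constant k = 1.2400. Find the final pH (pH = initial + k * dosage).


Formula: pH_final = pH_initial + k * base_pct
Substituting: pH_final = 2.6550 + 1.2400 * 1.2640
Result: 4.2224


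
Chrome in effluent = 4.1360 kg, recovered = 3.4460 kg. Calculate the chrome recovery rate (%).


Formula: Recovery = recovered / input * 100
Substituting: Recovery = 3.4460 / 4.1360 * 100
Result: 83.3172 %


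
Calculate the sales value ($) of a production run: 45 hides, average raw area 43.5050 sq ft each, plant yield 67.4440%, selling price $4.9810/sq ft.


Raw_total = N * avg_area = 45 * 43.5050 = 1957.7250 sq ft
Finished = Raw_total * yield / 100 = 1957.7250 * 67.4440 / 100 = 1320.3680 sq ft
Value = Finished * price = 1320.3680 * 4.9810 = 6576.7533 $


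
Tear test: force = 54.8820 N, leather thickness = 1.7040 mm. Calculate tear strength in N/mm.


Formula: Tear strength = force / thickness
Substituting: Tear strength = 54.8820 / 1.7040
Result: 32.2077 N/mm
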